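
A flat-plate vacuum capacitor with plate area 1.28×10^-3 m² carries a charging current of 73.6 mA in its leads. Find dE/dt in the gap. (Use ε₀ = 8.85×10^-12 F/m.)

6.50×10^12 V/(m·s)

By continuity, I_d in the gap equals the 73.6 mA flowing in the wire.
Inverting I_d = ε₀ A dE/dt gives dE/dt = 0.0736 / (8.85×10^-12 · 1.28×10^-3) = 6.50×10^12 V/(m·s).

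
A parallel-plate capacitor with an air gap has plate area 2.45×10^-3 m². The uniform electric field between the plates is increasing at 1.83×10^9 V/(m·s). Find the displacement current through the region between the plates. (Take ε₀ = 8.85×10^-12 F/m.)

The displacement current is ε₀ times dΦ_E/dt = ε₀ A dE/dt = (8.85×10^-12)(2.45×10^-3)(1.83×10^9) = 3.97×10^-5 A.

3.97×10^-5 A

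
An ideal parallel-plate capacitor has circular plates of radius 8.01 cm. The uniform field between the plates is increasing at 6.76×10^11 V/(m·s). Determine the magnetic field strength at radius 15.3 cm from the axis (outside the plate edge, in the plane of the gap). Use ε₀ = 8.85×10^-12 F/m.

1.58×10^-7 T

I_d = ε₀ dΦ_E/dt = ε₀ πR² (dE/dt) = (8.85×10^-12)(0.02016)(6.76×10^11) = 0.1206 A through the full plate area.
For r ≥ R the full I_d is enclosed: B = μ₀ I_d/(2πr) = (4π×10^-7)(0.1206)/(2π·0.153) = 1.58×10^-7 T.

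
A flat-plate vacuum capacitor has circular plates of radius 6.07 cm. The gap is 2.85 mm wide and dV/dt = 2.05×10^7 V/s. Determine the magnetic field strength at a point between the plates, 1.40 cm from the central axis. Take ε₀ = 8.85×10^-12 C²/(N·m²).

dE/dt = (dV/dt)/d = 7.193×10^9 V/(m·s); I_d = ε₀(πR²)(dE/dt) = (8.85×10^-12)(0.01158)(7.193×10^9) = 7.372×10^-4 A.
∮B·dl = μ₀ I_d,enc with I_d,enc = I_d r²/R² = 3.922×10^-5 A; so B = μ₀ I_d,enc/(2πr) = 5.60×10^-10 T.

5.60×10^-10 T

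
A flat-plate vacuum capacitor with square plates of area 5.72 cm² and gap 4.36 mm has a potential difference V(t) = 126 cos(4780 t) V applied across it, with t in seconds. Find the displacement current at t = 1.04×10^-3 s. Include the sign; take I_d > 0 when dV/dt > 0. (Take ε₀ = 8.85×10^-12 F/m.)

dV/dt = (126)(4780)·−sin(4.9712) = 5.822×10^5 V/s.
I_d = C dV/dt with C = ε₀A/d = (8.85×10^-12)(5.72×10^-4)/(4.36×10^-3) = 1.161×10^-12 F, so I_d = (1.161×10^-12)(5.822×10^5) = 6.76×10^-7 A.

6.76×10^-7 A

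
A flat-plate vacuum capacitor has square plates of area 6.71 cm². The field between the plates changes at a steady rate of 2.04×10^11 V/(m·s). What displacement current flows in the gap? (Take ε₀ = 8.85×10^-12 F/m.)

I_d = ε₀ A (dE/dt) = (8.85×10^-12)(6.71×10^-4 m²)(2.04×10^11) = 1.21×10^-3 A.

1.21×10^-3 A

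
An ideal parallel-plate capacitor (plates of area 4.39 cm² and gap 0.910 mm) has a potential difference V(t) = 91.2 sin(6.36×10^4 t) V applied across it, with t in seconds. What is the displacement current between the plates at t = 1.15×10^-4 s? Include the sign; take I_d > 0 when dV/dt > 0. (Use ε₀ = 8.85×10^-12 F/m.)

C = ε₀A/d = (8.85×10^-12)(4.39×10^-4)/(9.10×10^-4) = 4.269×10^-12 F. dV/dt = V₀ω·cos(ωt); at ωt = 7.314 rad this factor is 0.5141.
I_d = C dV/dt = (4.269×10^-12)(91.2)(6.36×10^4)(0.5141) = 1.27×10^-5 A.

1.27×10^-5 A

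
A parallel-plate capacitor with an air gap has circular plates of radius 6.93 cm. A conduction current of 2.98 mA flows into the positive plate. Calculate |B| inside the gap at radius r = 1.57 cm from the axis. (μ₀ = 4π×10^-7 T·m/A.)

1.95×10^-9 T

No conduction current crosses the gap, so I_d there equals the 2.98×10^-3 A in the leads.
An Ampèrian loop of radius r encloses a fraction (r/R)² of I_d. Then B·2πr = μ₀ I_d (r/R)², giving B = μ₀ I_d r/(2πR²) = 1.95×10^-9 T.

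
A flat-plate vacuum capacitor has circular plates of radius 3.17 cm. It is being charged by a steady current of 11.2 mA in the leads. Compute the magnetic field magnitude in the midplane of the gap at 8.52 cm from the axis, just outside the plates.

2.63×10^-8 T

No conduction current crosses the gap, so I_d there equals the 0.0112 A in the leads.
For r ≥ R the full I_d is enclosed: B = μ₀ I_d/(2πr) = (4π×10^-7)(0.0112)/(2π·0.0852) = 2.63×10^-8 T.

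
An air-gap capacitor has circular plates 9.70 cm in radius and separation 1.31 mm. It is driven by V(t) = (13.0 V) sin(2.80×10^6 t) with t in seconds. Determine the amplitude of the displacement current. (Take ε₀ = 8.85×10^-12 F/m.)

C = ε₀A/d = (8.85×10^-12)(0.02956)/(1.31×10^-3) = 1.997×10^-10 F; ω = 2.80×10^6 rad/s.
I_d = C dV/dt, so |I_d|_max = C V₀ ω = (1.997×10^-10)(13.0)(2.80×10^6) = 7.27×10^-3 A.

7.27×10^-3 A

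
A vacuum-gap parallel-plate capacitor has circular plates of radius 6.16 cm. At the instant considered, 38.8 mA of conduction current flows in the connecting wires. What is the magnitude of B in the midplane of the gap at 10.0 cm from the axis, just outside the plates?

Between the plates the displacement current equals the wire current: I_d = 38.8 mA = 0.0388 A.
With r > R the enclosed displacement current is the full I_d; B = μ₀ I_d / (2πr) = 7.76×10^-8 T.

7.76×10^-8 T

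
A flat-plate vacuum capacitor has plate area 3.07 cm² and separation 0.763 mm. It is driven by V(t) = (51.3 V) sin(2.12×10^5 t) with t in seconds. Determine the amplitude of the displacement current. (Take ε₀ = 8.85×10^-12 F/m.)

C = ε₀A/d = (8.85×10^-12)(3.07×10^-4)/(7.63×10^-4) = 3.561×10^-12 F; ω = 2.12×10^5 rad/s.
I_d = C dV/dt, so |I_d|_max = C V₀ ω = (3.561×10^-12)(51.3)(2.12×10^5) = 3.87×10^-5 A.

3.87×10^-5 A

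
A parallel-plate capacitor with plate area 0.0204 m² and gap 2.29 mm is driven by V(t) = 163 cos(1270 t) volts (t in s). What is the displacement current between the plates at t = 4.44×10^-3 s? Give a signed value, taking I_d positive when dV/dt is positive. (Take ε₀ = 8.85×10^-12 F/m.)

9.80×10^-6 A

dE/dt = (V₀ω/d)·−sin(ωt) with ωt = 5.6388 rad: (163)(1270)(0.6007)/(2.29×10^-3) = 5.430×10^7 V/(m·s).
I_d = ε₀ A dE/dt = (8.85×10^-12)(0.0204)(5.430×10^7) = 9.80×10^-6 A.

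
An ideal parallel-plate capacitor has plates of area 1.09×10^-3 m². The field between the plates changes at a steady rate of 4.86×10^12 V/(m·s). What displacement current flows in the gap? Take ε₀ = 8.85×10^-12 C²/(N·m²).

I_d = ε₀ A (dE/dt) = (8.85×10^-12)(1.09×10^-3 m²)(4.86×10^12) = 0.0469 A.

0.0469 A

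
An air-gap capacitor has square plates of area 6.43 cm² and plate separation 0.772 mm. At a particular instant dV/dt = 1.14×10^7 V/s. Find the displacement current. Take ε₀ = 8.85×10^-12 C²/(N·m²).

E = V/d so dE/dt = (dV/dt)/d = 1.477×10^10 V/(m·s), and I_d = ε₀ A dE/dt = (8.85×10^-12)(6.43×10^-4)(1.477×10^10) = 8.40×10^-5 A.

8.40×10^-5 A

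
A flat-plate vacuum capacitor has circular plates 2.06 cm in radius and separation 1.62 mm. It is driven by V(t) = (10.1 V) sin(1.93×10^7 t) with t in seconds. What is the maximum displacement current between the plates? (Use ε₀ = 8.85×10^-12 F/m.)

1.42×10^-3 A

(dE/dt)_max = V₀ω/d = 1.203×10^11 V/(m·s); ω = 1.93×10^7 rad/s.
I_d,max = ε₀ A (dE/dt)_max = (8.85×10^-12)(1.333×10^-3)(1.203×10^11) = 1.42×10^-3 A.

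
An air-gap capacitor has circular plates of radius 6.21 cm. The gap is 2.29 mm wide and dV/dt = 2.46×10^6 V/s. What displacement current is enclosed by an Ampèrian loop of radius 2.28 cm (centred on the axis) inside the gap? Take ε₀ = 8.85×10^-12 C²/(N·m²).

With E = V/d, dE/dt = 1.074×10^9 V/(m·s) and πR² = 0.01212 m², giving I_d = ε₀ πR² dE/dt = 1.152×10^-4 A.
Through an area πr² the displacement current is I_d·(πr²/πR²) = I_d (r/R)² = 1.55×10^-5 A.

1.55×10^-5 A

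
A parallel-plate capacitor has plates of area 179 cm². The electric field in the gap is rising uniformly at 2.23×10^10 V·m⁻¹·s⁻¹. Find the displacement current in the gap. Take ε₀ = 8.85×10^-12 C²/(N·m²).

I_d = ε₀ A (dE/dt) = (8.85×10^-12)(0.0179 m²)(2.23×10^10) = 3.53×10^-3 A.

3.53×10^-3 A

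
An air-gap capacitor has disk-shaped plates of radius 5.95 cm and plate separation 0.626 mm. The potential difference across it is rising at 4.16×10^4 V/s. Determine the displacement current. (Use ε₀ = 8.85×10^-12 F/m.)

6.54×10^-6 A

The field between the plates is E = V/d, so dE/dt = (4.16×10^4)/(6.26×10^-4 m) = 6.645×10^7 V/(m·s).
I_d = ε₀ A (dE/dt) = (8.85×10^-12)(0.01112)(6.645×10^7) = 6.54×10^-6 A.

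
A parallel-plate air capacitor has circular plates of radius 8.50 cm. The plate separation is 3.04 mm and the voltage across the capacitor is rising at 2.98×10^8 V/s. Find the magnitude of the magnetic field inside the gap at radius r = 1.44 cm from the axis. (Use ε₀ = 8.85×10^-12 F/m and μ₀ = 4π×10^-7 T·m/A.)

7.85×10^-9 T

dE/dt = (dV/dt)/d = 9.803×10^10 V/(m·s); I_d = ε₀(πR²)(dE/dt) = (8.85×10^-12)(0.02270)(9.803×10^10) = 0.01969 A.
∮B·dl = μ₀ I_d,enc with I_d,enc = I_d r²/R² = 5.651×10^-4 A; so B = μ₀ I_d,enc/(2πr) = 7.85×10^-9 T.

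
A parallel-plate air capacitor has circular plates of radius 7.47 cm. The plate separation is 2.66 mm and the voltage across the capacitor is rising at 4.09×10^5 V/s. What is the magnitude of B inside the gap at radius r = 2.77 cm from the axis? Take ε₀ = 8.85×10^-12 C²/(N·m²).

With E = V/d, dE/dt = 1.538×10^8 V/(m·s) and πR² = 0.01753 m², giving I_d = ε₀ πR² dE/dt = 2.386×10^-5 A.
∮B·dl = μ₀ I_d,enc with I_d,enc = I_d r²/R² = 3.281×10^-6 A; so B = μ₀ I_d,enc/(2πr) = 2.37×10^-11 T.

2.37×10^-11 T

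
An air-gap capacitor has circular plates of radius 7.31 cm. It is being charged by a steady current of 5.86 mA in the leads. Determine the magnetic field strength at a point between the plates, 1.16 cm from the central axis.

No conduction current crosses the gap, so I_d there equals the 5.86×10^-3 A in the leads.
For r < R the Ampère–Maxwell law gives B(2πr) = μ₀ I_d (r²/R²), so B = μ₀ I_d r/(2πR²) = (4π×10^-7)(5.86×10^-3)(0.0116)/(2π·0.0731²) = 2.54×10^-9 T.

2.54×10^-9 T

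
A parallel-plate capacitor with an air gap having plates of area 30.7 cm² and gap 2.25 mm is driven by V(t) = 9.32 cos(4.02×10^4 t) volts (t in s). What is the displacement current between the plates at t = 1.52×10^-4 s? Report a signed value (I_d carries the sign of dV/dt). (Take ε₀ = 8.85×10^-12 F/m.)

dE/dt = (V₀ω/d)·−sin(ωt) with ωt = 6.1104 rad: (9.32)(4.02×10^4)(0.1719)/(2.25×10^-3) = 2.862×10^7 V/(m·s).
I_d = ε₀ A dE/dt = (8.85×10^-12)(3.07×10^-3)(2.862×10^7) = 7.78×10^-7 A.

7.78×10^-7 A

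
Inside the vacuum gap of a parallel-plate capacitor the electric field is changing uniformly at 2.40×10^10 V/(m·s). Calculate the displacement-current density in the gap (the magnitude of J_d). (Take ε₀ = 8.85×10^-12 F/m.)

J_d = ε₀ ∂E/∂t, so J_d = 0.212 A/m².

0.212 A/m²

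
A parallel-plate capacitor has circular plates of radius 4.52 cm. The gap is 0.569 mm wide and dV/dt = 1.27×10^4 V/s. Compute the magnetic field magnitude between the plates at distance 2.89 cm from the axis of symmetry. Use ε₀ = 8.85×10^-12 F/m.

3.59×10^-12 T

I_d = C dV/dt with C = ε₀πR²/d = 9.982×10^-11 F, so I_d = (9.982×10^-11)(1.27×10^4) = 1.268×10^-6 A.
∮B·dl = μ₀ I_d,enc with I_d,enc = I_d r²/R² = 5.184×10^-7 A; so B = μ₀ I_d,enc/(2πr) = 3.59×10^-12 T.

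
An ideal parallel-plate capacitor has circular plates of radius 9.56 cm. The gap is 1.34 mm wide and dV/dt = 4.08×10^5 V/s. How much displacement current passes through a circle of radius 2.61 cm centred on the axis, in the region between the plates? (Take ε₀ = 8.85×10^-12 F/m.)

5.77×10^-6 A

With E = V/d, dE/dt = 3.045×10^8 V/(m·s) and πR² = 0.02871 m², giving I_d = ε₀ πR² dE/dt = 7.737×10^-5 A.
Since J_d is uniform, the enclosed fraction is (r/R)² = 0.07454, giving I_d,enc = 5.77×10^-6 A.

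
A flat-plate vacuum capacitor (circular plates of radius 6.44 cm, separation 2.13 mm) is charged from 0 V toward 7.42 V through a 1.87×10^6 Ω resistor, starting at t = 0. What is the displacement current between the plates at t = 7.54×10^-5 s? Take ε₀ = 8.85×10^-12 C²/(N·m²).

C = ε₀A/d = (8.85×10^-12)(0.01303)/(2.13×10^-3) = 5.414×10^-11 F, so τ = RC = 1.012×10^-4 s.
The conduction current is I(t) = (V₀/R) e^(−t/τ), and the displacement current between the plates equals it.
t/τ = 0.7451; I_d = (7.42/1.87×10^6) · e^(−0.7451) = (3.968×10^-6)(0.4747) = 1.88×10^-6 A.

1.88×10^-6 A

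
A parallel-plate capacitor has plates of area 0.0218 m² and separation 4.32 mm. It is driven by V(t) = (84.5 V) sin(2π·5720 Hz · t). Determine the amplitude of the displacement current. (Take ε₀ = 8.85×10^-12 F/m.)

C = ε₀A/d = (8.85×10^-12)(0.0218)/(4.32×10^-3) = 4.466×10^-11 F; ω = 2πf = 3.594×10^4 rad/s.
I_d = C dV/dt, so |I_d|_max = C V₀ ω = (4.466×10^-11)(84.5)(3.594×10^4) = 1.36×10^-4 A.

1.36×10^-4 A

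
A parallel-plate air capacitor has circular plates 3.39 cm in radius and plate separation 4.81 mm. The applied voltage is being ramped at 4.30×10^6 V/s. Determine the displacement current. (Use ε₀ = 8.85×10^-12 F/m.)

2.86×10^-5 A

The displacement current equals the charging current C dV/dt. With C = ε₀A/d = (8.85×10^-12)(3.610×10^-3)/(4.81×10^-3) = 6.642×10^-12 F, I_d = (6.642×10^-12)(4.30×10^6) = 2.86×10^-5 A.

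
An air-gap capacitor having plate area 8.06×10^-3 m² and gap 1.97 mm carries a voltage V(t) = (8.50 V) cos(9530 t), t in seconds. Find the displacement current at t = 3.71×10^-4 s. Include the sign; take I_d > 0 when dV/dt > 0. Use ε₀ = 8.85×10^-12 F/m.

1.13×10^-6 A

dV/dt = (8.50)(9530)·−sin(3.53563) = 3.110×10^4 V/s.
I_d = C dV/dt with C = ε₀A/d = (8.85×10^-12)(8.06×10^-3)/(1.97×10^-3) = 3.621×10^-11 F, so I_d = (3.621×10^-11)(3.110×10^4) = 1.13×10^-6 A.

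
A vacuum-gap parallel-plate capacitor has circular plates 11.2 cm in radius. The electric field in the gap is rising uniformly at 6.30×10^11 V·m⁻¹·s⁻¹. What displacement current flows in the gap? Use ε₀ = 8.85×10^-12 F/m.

0.220 A

With a uniform field, Φ_E = EA, so I_d = ε₀ A dE/dt = 0.220 A.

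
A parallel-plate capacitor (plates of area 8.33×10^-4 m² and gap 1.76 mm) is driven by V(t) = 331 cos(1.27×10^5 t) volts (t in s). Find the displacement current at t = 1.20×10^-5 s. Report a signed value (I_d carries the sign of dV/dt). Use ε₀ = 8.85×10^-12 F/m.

-1.76×10^-4 A

dE/dt = (V₀ω/d)·−sin(ωt) with ωt = 1.524 rad: (331)(1.27×10^5)(-0.9989)/(1.76×10^-3) = -2.386×10^10 V/(m·s).
I_d = ε₀ A dE/dt = (8.85×10^-12)(8.33×10^-4)(-2.386×10^10) = -1.76×10^-4 A.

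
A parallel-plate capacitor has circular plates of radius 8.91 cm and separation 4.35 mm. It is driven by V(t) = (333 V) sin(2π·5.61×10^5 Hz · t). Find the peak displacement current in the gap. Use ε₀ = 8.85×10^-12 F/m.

C = ε₀A/d = (8.85×10^-12)(0.02494)/(4.35×10^-3) = 5.074×10^-11 F; ω = 2πf = 3.525×10^6 rad/s.
I_d = C dV/dt, so |I_d|_max = C V₀ ω = (5.074×10^-11)(333)(3.525×10^6) = 0.0596 A.

0.0596 A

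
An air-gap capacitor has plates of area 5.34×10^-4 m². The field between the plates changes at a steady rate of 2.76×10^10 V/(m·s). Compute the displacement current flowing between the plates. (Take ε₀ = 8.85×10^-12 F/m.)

1.30×10^-4 A

The displacement current is ε₀ times dΦ_E/dt = ε₀ A dE/dt = (8.85×10^-12)(5.34×10^-4)(2.76×10^10) = 1.30×10^-4 A.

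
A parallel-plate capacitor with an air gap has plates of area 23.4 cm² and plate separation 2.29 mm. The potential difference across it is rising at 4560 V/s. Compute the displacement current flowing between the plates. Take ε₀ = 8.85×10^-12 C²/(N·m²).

E = V/d so dE/dt = (dV/dt)/d = 1.991×10^6 V/(m·s), and I_d = ε₀ A dE/dt = (8.85×10^-12)(2.34×10^-3)(1.991×10^6) = 4.12×10^-8 A.

4.12×10^-8 A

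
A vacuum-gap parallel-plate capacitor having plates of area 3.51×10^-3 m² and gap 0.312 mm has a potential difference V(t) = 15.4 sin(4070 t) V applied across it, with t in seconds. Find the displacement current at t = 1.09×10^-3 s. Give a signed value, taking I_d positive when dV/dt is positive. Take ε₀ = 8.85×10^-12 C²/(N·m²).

-1.70×10^-6 A

C = ε₀A/d = (8.85×10^-12)(3.51×10^-3)/(3.12×10^-4) = 9.956×10^-11 F. dV/dt = V₀ω·cos(ωt); at ωt = 4.4363 rad this factor is -0.2726.
I_d = C dV/dt = (9.956×10^-11)(15.4)(4070)(-0.2726) = -1.70×10^-6 A.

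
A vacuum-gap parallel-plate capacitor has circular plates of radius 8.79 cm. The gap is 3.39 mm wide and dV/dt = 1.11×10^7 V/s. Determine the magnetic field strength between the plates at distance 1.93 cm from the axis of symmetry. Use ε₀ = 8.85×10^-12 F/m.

3.51×10^-10 T

dE/dt = (dV/dt)/d = 3.274×10^9 V/(m·s); I_d = ε₀(πR²)(dE/dt) = (8.85×10^-12)(0.02427)(3.274×10^9) = 7.032×10^-4 A.
∮B·dl = μ₀ I_d,enc with I_d,enc = I_d r²/R² = 3.390×10^-5 A; so B = μ₀ I_d,enc/(2πr) = 3.51×10^-10 T.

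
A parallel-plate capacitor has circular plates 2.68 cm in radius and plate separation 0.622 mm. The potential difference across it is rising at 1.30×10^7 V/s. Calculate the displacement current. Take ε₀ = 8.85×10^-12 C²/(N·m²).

The displacement current equals the charging current C dV/dt. With C = ε₀A/d = (8.85×10^-12)(2.256×10^-3)/(6.22×10^-4) = 3.210×10^-11 F, I_d = (3.210×10^-11)(1.30×10^7) = 4.17×10^-4 A.

4.17×10^-4 A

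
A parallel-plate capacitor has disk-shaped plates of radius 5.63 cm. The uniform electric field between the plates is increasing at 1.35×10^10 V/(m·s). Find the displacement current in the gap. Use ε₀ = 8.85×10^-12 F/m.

1.19×10^-3 A

With a uniform field, Φ_E = EA, so I_d = ε₀ A dE/dt = 1.19×10^-3 A.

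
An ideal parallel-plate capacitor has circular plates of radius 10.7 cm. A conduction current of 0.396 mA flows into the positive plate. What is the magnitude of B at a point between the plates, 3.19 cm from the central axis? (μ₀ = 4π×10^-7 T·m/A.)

2.21×10^-10 T

Between the plates the displacement current equals the wire current: I_d = 0.396 mA = 3.96×10^-4 A.
An Ampèrian loop of radius r encloses a fraction (r/R)² of I_d. Then B·2πr = μ₀ I_d (r/R)², giving B = μ₀ I_d r/(2πR²) = 2.21×10^-10 T.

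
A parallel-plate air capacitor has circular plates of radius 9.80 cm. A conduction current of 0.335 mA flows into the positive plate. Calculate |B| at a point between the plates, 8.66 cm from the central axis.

6.04×10^-10 T

No conduction current crosses the gap, so I_d there equals the 3.35×10^-4 A in the leads.
∮B·dl = μ₀ I_d,enc with I_d,enc = I_d r²/R² = 2.616×10^-4 A; so B = μ₀ I_d,enc/(2πr) = 6.04×10^-10 T.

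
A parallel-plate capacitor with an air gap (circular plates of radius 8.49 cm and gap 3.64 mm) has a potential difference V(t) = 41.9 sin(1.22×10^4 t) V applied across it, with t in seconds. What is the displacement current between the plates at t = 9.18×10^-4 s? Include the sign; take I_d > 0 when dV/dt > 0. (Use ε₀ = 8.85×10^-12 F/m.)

5.70×10^-6 A

C = ε₀A/d = (8.85×10^-12)(0.02264)/(3.64×10^-3) = 5.505×10^-11 F. dV/dt = V₀ω·cos(ωt); at ωt = 11.1996 rad this factor is 0.2026.
I_d = C dV/dt = (5.505×10^-11)(41.9)(1.22×10^4)(0.2026) = 5.70×10^-6 A.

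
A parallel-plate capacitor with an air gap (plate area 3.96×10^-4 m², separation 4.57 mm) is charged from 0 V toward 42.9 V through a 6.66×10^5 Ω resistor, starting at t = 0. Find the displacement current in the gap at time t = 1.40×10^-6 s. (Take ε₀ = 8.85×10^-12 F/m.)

4.15×10^-6 A

C = ε₀A/d = (8.85×10^-12)(3.96×10^-4)/(4.57×10^-3) = 7.669×10^-13 F and τ = RC = 5.108×10^-7 s. I_d in the gap equals the RC charging current.
I_d(t) = (V₀/R) e^(−t/τ) = 6.441×10^-5 · e^(−2.741) = 4.15×10^-6 A.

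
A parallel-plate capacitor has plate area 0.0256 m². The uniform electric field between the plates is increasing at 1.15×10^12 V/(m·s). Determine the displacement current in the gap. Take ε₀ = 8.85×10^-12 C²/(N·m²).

0.261 A

With a uniform field, Φ_E = EA, so I_d = ε₀ A dE/dt = 0.261 A.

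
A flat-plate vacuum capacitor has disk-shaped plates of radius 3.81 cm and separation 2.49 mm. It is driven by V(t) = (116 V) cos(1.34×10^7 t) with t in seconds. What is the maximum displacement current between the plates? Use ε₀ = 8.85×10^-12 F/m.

The displacement current equals the conduction current C dV/dt, which peaks at C V₀ ω.
With C = ε₀A/d = (8.85×10^-12)(4.560×10^-3)/(2.49×10^-3) = 1.621×10^-11 F and ω = 1.34×10^7 rad/s, I_d,max = (1.621×10^-11)(116)(1.34×10^7) = 0.0252 A.

0.0252 A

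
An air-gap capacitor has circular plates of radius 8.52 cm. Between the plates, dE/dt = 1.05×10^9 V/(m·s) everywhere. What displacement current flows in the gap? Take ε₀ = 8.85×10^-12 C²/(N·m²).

2.12×10^-4 A

With a uniform field, Φ_E = EA, so I_d = ε₀ A dE/dt = 2.12×10^-4 A.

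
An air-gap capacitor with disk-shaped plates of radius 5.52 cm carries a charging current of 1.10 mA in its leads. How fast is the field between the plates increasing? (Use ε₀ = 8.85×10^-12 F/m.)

1.30×10^10 V/(m·s)

Charge continuity gives I_d = I = 1.10×10^-3 A between the plates.
Then dE/dt = I_d/(ε₀A) = 1.30×10^10 V/(m·s).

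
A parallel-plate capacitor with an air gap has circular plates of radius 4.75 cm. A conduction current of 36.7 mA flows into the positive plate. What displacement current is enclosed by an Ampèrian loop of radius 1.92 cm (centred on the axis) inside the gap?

By continuity the displacement current in the gap matches the conduction current: I_d = 0.0367 A.
Through an area πr² the displacement current is I_d·(πr²/πR²) = I_d (r/R)² = 6.00×10^-3 A.

6.00×10^-3 A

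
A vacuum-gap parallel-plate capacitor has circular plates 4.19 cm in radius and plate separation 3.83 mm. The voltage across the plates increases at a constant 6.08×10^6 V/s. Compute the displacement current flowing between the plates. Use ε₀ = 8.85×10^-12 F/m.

7.75×10^-5 A

The field between the plates is E = V/d, so dE/dt = (6.08×10^6)/(3.83×10^-3 m) = 1.587×10^9 V/(m·s).
I_d = ε₀ A (dE/dt) = (8.85×10^-12)(5.515×10^-3)(1.587×10^9) = 7.75×10^-5 A.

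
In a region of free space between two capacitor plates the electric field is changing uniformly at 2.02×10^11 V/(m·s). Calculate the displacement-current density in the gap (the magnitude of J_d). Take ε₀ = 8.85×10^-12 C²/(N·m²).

J_d = ε₀ ∂E/∂t, so J_d = 1.79 A/m².

1.79 A/m²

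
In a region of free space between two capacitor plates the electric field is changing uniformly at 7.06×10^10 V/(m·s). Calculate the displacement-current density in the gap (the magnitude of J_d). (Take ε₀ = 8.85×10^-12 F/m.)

The displacement-current density is ε₀ ∂E/∂t = (8.85×10^-12)(7.06×10^10) = 0.625 A/m².

0.625 A/m²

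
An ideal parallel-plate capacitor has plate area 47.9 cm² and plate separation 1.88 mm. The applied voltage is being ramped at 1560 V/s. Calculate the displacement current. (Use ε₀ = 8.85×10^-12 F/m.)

3.52×10^-8 A

E = V/d so dE/dt = (dV/dt)/d = 8.298×10^5 V/(m·s), and I_d = ε₀ A dE/dt = (8.85×10^-12)(4.79×10^-3)(8.298×10^5) = 3.52×10^-8 A.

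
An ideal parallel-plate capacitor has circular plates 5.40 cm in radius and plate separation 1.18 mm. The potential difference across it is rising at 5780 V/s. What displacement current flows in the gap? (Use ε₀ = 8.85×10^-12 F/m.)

3.97×10^-7 A

The displacement current equals the charging current C dV/dt. With C = ε₀A/d = (8.85×10^-12)(9.161×10^-3)/(1.18×10^-3) = 6.871×10^-11 F, I_d = (6.871×10^-11)(5780) = 3.97×10^-7 A.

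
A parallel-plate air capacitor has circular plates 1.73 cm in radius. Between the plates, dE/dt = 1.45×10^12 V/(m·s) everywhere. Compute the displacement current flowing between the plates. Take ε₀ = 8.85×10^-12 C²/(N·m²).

The displacement current is ε₀ times dΦ_E/dt = ε₀ A dE/dt = (8.85×10^-12)(9.402×10^-4)(1.45×10^12) = 0.0121 A.

0.0121 A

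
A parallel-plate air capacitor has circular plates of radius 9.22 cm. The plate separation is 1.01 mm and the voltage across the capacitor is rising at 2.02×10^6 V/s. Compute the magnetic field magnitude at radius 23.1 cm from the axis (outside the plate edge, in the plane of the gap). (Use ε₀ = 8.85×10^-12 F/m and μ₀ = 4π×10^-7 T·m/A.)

With E = V/d, dE/dt = 2.000×10^9 V/(m·s) and πR² = 0.02671 m², giving I_d = ε₀ πR² dE/dt = 4.728×10^-4 A.
For r ≥ R the full I_d is enclosed: B = μ₀ I_d/(2πr) = (4π×10^-7)(4.728×10^-4)/(2π·0.231) = 4.09×10^-10 T.

4.09×10^-10 T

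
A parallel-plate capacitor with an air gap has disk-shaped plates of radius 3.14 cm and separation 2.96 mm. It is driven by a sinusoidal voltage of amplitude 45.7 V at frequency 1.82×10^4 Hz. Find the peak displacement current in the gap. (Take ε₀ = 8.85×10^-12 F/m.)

The displacement current equals the conduction current C dV/dt, which peaks at C V₀ ω.
With C = ε₀A/d = (8.85×10^-12)(3.097×10^-3)/(2.96×10^-3) = 9.260×10^-12 F and ω = 2πf = 1.144×10^5 rad/s, I_d,max = (9.260×10^-12)(45.7)(1.144×10^5) = 4.84×10^-5 A.

4.84×10^-5 A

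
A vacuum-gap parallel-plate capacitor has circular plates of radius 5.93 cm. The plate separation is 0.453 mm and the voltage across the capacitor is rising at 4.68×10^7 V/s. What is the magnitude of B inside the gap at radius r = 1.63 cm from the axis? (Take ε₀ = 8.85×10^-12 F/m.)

9.36×10^-9 T

With E = V/d, dE/dt = 1.033×10^11 V/(m·s) and πR² = 0.01105 m², giving I_d = ε₀ πR² dE/dt = 0.01010 A.
For r < R the Ampère–Maxwell law gives B(2πr) = μ₀ I_d (r²/R²), so B = μ₀ I_d r/(2πR²) = (4π×10^-7)(0.01010)(0.0163)/(2π·0.0593²) = 9.36×10^-9 T.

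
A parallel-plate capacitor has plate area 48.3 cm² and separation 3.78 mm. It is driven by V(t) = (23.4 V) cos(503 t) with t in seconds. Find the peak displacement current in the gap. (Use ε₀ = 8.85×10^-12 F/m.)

The displacement current equals the conduction current C dV/dt, which peaks at C V₀ ω.
With C = ε₀A/d = (8.85×10^-12)(4.83×10^-3)/(3.78×10^-3) = 1.131×10^-11 F and ω = 503 rad/s, I_d,max = (1.131×10^-11)(23.4)(503) = 1.33×10^-7 A.

1.33×10^-7 A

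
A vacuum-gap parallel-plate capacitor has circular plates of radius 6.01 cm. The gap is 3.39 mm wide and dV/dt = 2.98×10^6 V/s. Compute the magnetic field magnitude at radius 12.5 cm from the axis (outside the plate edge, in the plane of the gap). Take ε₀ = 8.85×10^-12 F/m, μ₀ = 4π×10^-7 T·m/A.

1.41×10^-10 T

dE/dt = (dV/dt)/d = 8.791×10^8 V/(m·s); I_d = ε₀(πR²)(dE/dt) = (8.85×10^-12)(0.01135)(8.791×10^8) = 8.830×10^-5 A.
With r > R the enclosed displacement current is the full I_d; B = μ₀ I_d / (2πr) = 1.41×10^-10 T.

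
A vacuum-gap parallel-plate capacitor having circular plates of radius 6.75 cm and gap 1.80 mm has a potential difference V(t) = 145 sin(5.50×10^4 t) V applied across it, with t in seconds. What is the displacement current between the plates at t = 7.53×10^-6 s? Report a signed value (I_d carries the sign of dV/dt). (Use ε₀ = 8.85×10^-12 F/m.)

5.14×10^-4 A

C = ε₀A/d = (8.85×10^-12)(0.01431)/(1.80×10^-3) = 7.036×10^-11 F. dV/dt = V₀ω·cos(ωt); at ωt = 0.41415 rad this factor is 0.9155.
I_d = C dV/dt = (7.036×10^-11)(145)(5.50×10^4)(0.9155) = 5.14×10^-4 A.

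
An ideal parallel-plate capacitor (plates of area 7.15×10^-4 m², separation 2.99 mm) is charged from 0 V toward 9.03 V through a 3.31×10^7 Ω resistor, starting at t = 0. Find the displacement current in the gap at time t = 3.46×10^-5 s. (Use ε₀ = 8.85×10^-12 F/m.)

C = ε₀A/d = (8.85×10^-12)(7.15×10^-4)/(2.99×10^-3) = 2.116×10^-12 F and τ = RC = 7.004×10^-5 s. I_d in the gap equals the RC charging current.
I_d(t) = (V₀/R) e^(−t/τ) = 2.728×10^-7 · e^(−0.4940) = 1.66×10^-7 A.

1.66×10^-7 A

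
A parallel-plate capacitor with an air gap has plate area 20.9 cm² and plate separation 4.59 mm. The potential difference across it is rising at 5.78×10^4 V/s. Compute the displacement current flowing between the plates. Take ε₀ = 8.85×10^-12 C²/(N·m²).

2.33×10^-7 A

C = ε₀A/d = (8.85×10^-12)(2.09×10^-3)/(4.59×10^-3) = 4.030×10^-12 F.
I_d = C dV/dt = (4.030×10^-12)(5.78×10^4) = 2.33×10^-7 A.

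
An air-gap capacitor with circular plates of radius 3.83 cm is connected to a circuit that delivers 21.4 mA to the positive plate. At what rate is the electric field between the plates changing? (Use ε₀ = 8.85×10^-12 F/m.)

5.25×10^11 V/(m·s)

The displacement current between the plates equals the conduction current, I_d = 21.4 mA.
Then dE/dt = I_d/(ε₀A) = 5.25×10^11 V/(m·s).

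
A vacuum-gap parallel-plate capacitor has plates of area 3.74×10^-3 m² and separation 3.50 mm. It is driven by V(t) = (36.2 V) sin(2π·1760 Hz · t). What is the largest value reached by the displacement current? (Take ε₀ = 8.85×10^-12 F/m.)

(dE/dt)_max = V₀ω/d = 1.144×10^8 V/(m·s); ω = 2πf = 1.106×10^4 rad/s.
I_d,max = ε₀ A (dE/dt)_max = (8.85×10^-12)(3.74×10^-3)(1.144×10^8) = 3.79×10^-6 A.

3.79×10^-6 A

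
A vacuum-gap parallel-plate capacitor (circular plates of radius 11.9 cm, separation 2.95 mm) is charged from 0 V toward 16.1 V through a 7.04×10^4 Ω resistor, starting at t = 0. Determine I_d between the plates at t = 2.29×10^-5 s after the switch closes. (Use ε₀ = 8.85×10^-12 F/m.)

C = ε₀A/d = (8.85×10^-12)(0.04449)/(2.95×10^-3) = 1.335×10^-10 F and τ = RC = 9.398×10^-6 s. I_d in the gap equals the RC charging current.
I_d(t) = (V₀/R) e^(−t/τ) = 2.287×10^-4 · e^(−2.437) = 2.00×10^-5 A.

2.00×10^-5 A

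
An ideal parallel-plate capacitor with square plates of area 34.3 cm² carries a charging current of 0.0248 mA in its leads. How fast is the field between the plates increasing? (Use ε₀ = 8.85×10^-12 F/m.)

8.17×10^8 V/(m·s)

The displacement current between the plates equals the conduction current, I_d = 0.0248 mA.
Then dE/dt = I_d/(ε₀A) = 8.17×10^8 V/(m·s).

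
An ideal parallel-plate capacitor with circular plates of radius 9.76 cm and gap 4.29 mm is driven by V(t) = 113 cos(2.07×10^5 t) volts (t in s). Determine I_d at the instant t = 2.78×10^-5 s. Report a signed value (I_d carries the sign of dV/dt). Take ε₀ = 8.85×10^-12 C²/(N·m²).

dE/dt = (V₀ω/d)·−sin(ωt) with ωt = 5.7546 rad: (113)(2.07×10^5)(0.5043)/(4.29×10^-3) = 2.750×10^9 V/(m·s).
I_d = ε₀ A dE/dt = (8.85×10^-12)(0.02993)(2.750×10^9) = 7.28×10^-4 A.

7.28×10^-4 A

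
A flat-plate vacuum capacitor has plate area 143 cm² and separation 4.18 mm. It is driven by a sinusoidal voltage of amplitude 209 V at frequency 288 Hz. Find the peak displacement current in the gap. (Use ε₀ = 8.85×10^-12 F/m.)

The displacement current equals the conduction current C dV/dt, which peaks at C V₀ ω.
With C = ε₀A/d = (8.85×10^-12)(0.0143)/(4.18×10^-3) = 3.028×10^-11 F and ω = 2πf = 1810 rad/s, I_d,max = (3.028×10^-11)(209)(1810) = 1.15×10^-5 A.

1.15×10^-5 A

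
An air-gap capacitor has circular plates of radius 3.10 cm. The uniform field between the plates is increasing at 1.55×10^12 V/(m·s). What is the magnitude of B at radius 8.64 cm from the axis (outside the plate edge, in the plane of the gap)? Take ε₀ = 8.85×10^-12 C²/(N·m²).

Through the whole plate area (πR² = 3.019×10^-3 m²), I_d = ε₀ πR² dE/dt = 0.04141 A.
For r ≥ R the full I_d is enclosed: B = μ₀ I_d/(2πr) = (4π×10^-7)(0.04141)/(2π·0.0864) = 9.59×10^-8 T.

9.59×10^-8 T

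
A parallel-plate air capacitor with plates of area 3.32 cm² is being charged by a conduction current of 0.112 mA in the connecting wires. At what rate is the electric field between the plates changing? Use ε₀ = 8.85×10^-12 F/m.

The displacement current between the plates equals the conduction current, I_d = 0.112 mA.
Since I_d = ε₀ A dE/dt, dE/dt = I_d/(ε₀A) = (1.12×10^-4)/((8.85×10^-12)(3.32×10^-4)) = 3.81×10^10 V/(m·s).

3.81×10^10 V/(m·s)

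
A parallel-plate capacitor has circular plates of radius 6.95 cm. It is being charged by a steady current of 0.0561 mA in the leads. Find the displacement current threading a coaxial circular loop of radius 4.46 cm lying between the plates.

2.31×10^-5 A

Between the plates the displacement current equals the wire current: I_d = 0.0561 mA = 5.61×10^-5 A.
Since J_d is uniform, the enclosed fraction is (r/R)² = 0.4118, giving I_d,enc = 2.31×10^-5 A.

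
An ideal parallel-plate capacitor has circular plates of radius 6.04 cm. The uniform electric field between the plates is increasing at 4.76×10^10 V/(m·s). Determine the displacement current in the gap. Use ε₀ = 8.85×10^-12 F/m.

The displacement current is ε₀ times dΦ_E/dt = ε₀ A dE/dt = (8.85×10^-12)(0.01146)(4.76×10^10) = 4.83×10^-3 A.

4.83×10^-3 A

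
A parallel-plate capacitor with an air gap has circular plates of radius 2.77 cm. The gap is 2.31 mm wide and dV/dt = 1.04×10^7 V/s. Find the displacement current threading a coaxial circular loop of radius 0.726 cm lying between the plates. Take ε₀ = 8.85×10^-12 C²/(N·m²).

I_d = C dV/dt with C = ε₀πR²/d = 9.237×10^-12 F, so I_d = (9.237×10^-12)(1.04×10^7) = 9.606×10^-5 A.
The field is uniform, so I_d,enc = I_d (r/R)² = (9.606×10^-5)(0.726/2.77)² = 6.60×10^-6 A.

6.60×10^-6 A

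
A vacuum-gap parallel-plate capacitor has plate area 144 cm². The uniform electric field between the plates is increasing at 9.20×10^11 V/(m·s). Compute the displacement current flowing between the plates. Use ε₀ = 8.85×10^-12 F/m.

0.117 A

With a uniform field, Φ_E = EA, so I_d = ε₀ A dE/dt = 0.117 A.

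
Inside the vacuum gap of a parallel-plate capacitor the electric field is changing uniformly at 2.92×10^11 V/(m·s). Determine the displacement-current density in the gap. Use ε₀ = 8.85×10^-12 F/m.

2.58 A/m²

J_d = ε₀ ∂E/∂t, so J_d = 2.58 A/m².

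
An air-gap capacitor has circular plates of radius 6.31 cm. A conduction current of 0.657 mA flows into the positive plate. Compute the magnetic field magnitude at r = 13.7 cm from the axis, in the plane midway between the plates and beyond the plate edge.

Between the plates the displacement current equals the wire current: I_d = 0.657 mA = 6.57×10^-4 A.
With r > R the enclosed displacement current is the full I_d; B = μ₀ I_d / (2πr) = 9.59×10^-10 T.

9.59×10^-10 T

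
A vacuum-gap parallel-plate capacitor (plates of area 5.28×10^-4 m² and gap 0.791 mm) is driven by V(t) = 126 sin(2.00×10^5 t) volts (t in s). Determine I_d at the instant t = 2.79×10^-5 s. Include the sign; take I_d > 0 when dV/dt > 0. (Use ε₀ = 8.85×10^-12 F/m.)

1.14×10^-4 A

dE/dt = (V₀ω/d)·cos(ωt) with ωt = 5.58 rad: (126)(2.00×10^5)(0.7628)/(7.91×10^-4) = 2.430×10^10 V/(m·s).
I_d = ε₀ A dE/dt = (8.85×10^-12)(5.28×10^-4)(2.430×10^10) = 1.14×10^-4 A.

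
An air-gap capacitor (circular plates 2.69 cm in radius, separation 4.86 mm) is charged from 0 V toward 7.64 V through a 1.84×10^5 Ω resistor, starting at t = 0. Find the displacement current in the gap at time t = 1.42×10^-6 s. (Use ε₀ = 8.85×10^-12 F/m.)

C = ε₀A/d = (8.85×10^-12)(2.273×10^-3)/(4.86×10^-3) = 4.139×10^-12 F and τ = RC = 7.616×10^-7 s. I_d in the gap equals the RC charging current.
I_d(t) = (V₀/R) e^(−t/τ) = 4.152×10^-5 · e^(−1.864) = 6.44×10^-6 A.

6.44×10^-6 A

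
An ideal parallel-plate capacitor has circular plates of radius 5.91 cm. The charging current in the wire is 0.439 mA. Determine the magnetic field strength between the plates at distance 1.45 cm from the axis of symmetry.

Between the plates the displacement current equals the wire current: I_d = 0.439 mA = 4.39×10^-4 A.
For r < R the Ampère–Maxwell law gives B(2πr) = μ₀ I_d (r²/R²), so B = μ₀ I_d r/(2πR²) = (4π×10^-7)(4.39×10^-4)(0.0145)/(2π·0.0591²) = 3.64×10^-10 T.

3.64×10^-10 T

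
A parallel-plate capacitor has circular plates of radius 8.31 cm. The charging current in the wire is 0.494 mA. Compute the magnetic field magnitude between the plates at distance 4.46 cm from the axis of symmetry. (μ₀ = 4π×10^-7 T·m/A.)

6.38×10^-10 T

No conduction current crosses the gap, so I_d there equals the 4.94×10^-4 A in the leads.
For r < R the Ampère–Maxwell law gives B(2πr) = μ₀ I_d (r²/R²), so B = μ₀ I_d r/(2πR²) = (4π×10^-7)(4.94×10^-4)(0.0446)/(2π·0.0831²) = 6.38×10^-10 T.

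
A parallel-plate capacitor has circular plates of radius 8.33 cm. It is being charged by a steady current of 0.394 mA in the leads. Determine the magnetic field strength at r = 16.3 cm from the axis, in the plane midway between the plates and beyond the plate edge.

4.83×10^-10 T

No conduction current crosses the gap, so I_d there equals the 3.94×10^-4 A in the leads.
For r ≥ R the full I_d is enclosed: B = μ₀ I_d/(2πr) = (4π×10^-7)(3.94×10^-4)/(2π·0.163) = 4.83×10^-10 T.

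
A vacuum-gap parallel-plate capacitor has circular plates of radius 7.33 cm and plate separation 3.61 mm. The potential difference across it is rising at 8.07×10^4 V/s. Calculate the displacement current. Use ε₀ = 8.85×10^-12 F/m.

C = ε₀A/d = (8.85×10^-12)(0.01688)/(3.61×10^-3) = 4.138×10^-11 F.
I_d = C dV/dt = (4.138×10^-11)(8.07×10^4) = 3.34×10^-6 A.

3.34×10^-6 A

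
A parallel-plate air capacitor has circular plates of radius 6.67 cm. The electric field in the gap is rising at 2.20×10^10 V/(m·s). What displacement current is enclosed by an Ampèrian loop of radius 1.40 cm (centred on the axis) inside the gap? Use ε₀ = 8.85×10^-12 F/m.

Total displacement current: I_d = ε₀(πR²)(dE/dt) = (8.85×10^-12)(0.01398)(2.20×10^10) = 2.722×10^-3 A.
Since J_d is uniform, the enclosed fraction is (r/R)² = 0.04406, giving I_d,enc = 1.20×10^-4 A.

1.20×10^-4 A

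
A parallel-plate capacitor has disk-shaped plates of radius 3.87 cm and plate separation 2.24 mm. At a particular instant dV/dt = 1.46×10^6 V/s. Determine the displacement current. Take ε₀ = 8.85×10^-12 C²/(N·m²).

2.71×10^-5 A

E = V/d so dE/dt = (dV/dt)/d = 6.518×10^8 V/(m·s), and I_d = ε₀ A dE/dt = (8.85×10^-12)(4.705×10^-3)(6.518×10^8) = 2.71×10^-5 A.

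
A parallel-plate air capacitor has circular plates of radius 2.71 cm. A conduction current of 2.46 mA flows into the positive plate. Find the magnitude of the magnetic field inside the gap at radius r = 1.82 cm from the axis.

Between the plates the displacement current equals the wire current: I_d = 2.46 mA = 2.46×10^-3 A.
For r < R the Ampère–Maxwell law gives B(2πr) = μ₀ I_d (r²/R²), so B = μ₀ I_d r/(2πR²) = (4π×10^-7)(2.46×10^-3)(0.0182)/(2π·0.0271²) = 1.22×10^-8 T.

1.22×10^-8 T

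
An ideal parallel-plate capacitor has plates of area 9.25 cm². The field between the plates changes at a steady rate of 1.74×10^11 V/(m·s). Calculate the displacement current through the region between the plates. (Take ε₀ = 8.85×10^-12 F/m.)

1.42×10^-3 A

With a uniform field, Φ_E = EA, so I_d = ε₀ A dE/dt = 1.42×10^-3 A.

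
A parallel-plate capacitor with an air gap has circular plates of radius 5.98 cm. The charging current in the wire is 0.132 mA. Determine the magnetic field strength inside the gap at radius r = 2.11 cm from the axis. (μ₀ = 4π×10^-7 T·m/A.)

No conduction current crosses the gap, so I_d there equals the 1.32×10^-4 A in the leads.
An Ampèrian loop of radius r encloses a fraction (r/R)² of I_d. Then B·2πr = μ₀ I_d (r/R)², giving B = μ₀ I_d r/(2πR²) = 1.56×10^-10 T.

1.56×10^-10 T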